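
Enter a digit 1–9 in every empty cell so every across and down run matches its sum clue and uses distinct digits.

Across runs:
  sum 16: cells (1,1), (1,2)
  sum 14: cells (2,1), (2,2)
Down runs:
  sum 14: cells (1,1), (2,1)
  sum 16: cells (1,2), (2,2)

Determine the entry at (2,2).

16 in 2 cells must be {7,9}.
The 16 across and the 14 down share only 9, so (1,1) = 9.
(1,2) = 16 − 9 = 7 completes the 16 across.
(2,1) = 14 − 9 = 5 completes the 14 down.
(2,2) = 14 − 5 = 9 completes the 14 across.

9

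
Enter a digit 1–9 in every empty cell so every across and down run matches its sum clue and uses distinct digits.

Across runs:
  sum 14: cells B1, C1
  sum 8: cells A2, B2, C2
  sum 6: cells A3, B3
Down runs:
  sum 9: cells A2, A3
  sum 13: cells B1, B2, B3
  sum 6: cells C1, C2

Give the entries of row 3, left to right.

5, 1

The 14 across and the 6 down share only 5, so C1 = 5.
C2 = 6 − 5 = 1 completes the 6 down.
B1 = 14 − 5 = 9 completes the 14 across.
B2 = 3: the only remaining digit allowed by both the 8 across and the 13 down.
B3 = 13 − 12 = 1 completes the 13 down.
A2 = 8 − 4 = 4 completes the 8 across.
A3 = 6 − 1 = 5 completes the 6 across.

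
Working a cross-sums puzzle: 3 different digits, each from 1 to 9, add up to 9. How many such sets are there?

3 distinct digits from 1–9 sum between 6 and 24.
Enumerating: {1,2,6}, {1,3,5}, {2,3,4}.

3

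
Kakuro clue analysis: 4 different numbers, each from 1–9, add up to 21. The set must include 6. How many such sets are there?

5

4 distinct digits from 1–9 sum between 10 and 30.
Keeping only sets containing 6.
Enumerating: {1,5,6,9}, {2,4,6,9}, {2,5,6,8}, {3,4,6,8}, {3,5,6,7}.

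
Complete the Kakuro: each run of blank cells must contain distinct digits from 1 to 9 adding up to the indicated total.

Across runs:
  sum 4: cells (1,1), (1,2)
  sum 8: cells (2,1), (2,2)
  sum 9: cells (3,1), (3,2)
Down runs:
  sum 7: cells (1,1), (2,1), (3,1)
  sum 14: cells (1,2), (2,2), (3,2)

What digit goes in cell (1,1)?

1

4 in 2 cells must be {1,3}; 7 in 3 cells must be {1,2,4}.
The 4 across and the 7 down share only 1, so (1,1) = 1.
(1,2) = 4 − 1 = 3 completes the 4 across.
Given what's placed, (2,1) must be 2 to fit the 8 across and 7 down.
(2,2) = 8 − 2 = 6 completes the 8 across.
(3,1) = 7 − 3 = 4 completes the 7 down.
(3,2) = 9 − 4 = 5 completes the 9 across.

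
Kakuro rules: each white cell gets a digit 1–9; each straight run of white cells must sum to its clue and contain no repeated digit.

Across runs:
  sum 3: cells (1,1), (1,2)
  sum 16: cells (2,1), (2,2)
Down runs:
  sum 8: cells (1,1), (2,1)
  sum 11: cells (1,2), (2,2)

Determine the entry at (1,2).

2

3 in 2 cells must be {1,2}; 16 in 2 cells must be {7,9}.
The 3 across and the 11 down share only 2, so (1,2) = 2.
The 16 across and the 8 down share only 7, so (2,1) = 7.
(2,2) = 16 − 7 = 9 completes the 16 across.
(1,1) = 3 − 2 = 1 completes the 3 across.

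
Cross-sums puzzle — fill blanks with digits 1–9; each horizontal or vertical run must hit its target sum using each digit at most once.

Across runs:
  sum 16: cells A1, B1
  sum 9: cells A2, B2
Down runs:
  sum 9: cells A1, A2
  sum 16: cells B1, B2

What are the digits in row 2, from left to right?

16 in 2 cells must be {7,9}.
The 16 across and the 9 down share only 7, so A1 = 7.
B1 = 16 − 7 = 9 completes the 16 across.
A2 = 9 − 7 = 2 completes the 9 down.
B2 = 9 − 2 = 7 completes the 9 across.

2 7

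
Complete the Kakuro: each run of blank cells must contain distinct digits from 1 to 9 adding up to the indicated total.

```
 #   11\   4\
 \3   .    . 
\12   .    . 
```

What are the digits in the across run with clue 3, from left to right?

3 in 2 cells must be {1,2}; 4 in 2 cells must be {1,3}.
The 3 across and the 11 down share only 2, so R1C1 = 2.
R1C2 = 3 − 2 = 1 completes the 3 across.
R2C1 = 11 − 2 = 9 completes the 11 down.
R2C2 = 12 − 9 = 3 completes the 12 across.

2 1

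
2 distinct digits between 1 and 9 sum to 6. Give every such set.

2 distinct digits from 1–9 sum between 3 and 17.

{1,5}; {2,4}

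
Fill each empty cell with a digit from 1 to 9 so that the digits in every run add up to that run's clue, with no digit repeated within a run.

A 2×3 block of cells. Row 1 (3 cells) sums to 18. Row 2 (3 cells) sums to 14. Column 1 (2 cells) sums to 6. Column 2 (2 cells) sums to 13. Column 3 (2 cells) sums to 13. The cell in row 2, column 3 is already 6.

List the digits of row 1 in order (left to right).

5 6 7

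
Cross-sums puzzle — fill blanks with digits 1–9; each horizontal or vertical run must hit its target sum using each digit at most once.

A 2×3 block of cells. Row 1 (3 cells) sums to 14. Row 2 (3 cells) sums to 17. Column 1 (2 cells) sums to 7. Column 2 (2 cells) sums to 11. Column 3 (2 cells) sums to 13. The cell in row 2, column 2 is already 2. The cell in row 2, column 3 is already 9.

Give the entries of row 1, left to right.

(1,2) = 11 − 2 = 9 completes the 11 down.
(1,3) = 13 − 9 = 4 completes the 13 down.
(2,1) = 17 − 11 = 6 completes the 17 across.
(1,1) = 14 − 13 = 1 completes the 14 across.

1, 9, 4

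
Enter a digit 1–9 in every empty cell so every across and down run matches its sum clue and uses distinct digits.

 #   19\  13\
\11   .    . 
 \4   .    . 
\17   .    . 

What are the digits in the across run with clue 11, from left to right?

7 4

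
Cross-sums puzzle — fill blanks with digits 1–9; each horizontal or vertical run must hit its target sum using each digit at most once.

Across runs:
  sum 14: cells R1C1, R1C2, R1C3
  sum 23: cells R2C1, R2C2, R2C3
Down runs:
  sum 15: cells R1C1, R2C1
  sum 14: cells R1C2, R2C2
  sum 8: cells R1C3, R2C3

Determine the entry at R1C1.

23 in 3 cells must be {6,8,9}.
The 23 across and the 8 down share only 6, so R2C3 = 6.
R1C3 = 8 − 6 = 2 completes the 8 down.
Nothing is forced directly, so branch on R2C1, whose candidates are 8 or 9. If R2C1 = 9: then R1C1 would have to be in {3,4,5,7,8,9} for the 14 across but in {6} for the 15 down — contradiction. So R2C1 = 8.
R1C1 = 15 − 8 = 7 completes the 15 down.
R1C2 = 14 − 9 = 5 completes the 14 across.
R2C2 = 23 − 14 = 9 completes the 23 across.

7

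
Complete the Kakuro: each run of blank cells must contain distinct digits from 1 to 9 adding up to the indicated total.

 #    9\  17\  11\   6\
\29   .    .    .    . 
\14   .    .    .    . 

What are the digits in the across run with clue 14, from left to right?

29 in 4 cells must be {5,7,8,9}; 17 in 2 cells must be {8,9}.
Only 5 fits R1C4 under both its across sum 29 and down sum 6.
The 14 across and the 17 down share only 8, so R2C2 = 8.
R2C4 = 6 − 5 = 1 completes the 6 down.
R1C2 = 17 − 8 = 9 completes the 17 down.
No cell is forced outright now. R2C1 can only be 2 or 3 (the digits allowed by both its 14 across and its 9 down). If R2C1 = 3: then R1C1 would have to be in {7,8} for the 29 across but in {6} for the 9 down — contradiction. So R2C1 = 2.
R1C1 = 9 − 2 = 7 completes the 9 down.
R1C3 = 29 − 21 = 8 completes the 29 across.
R2C3 = 14 − 11 = 3 completes the 14 across.

2, 8, 3, 1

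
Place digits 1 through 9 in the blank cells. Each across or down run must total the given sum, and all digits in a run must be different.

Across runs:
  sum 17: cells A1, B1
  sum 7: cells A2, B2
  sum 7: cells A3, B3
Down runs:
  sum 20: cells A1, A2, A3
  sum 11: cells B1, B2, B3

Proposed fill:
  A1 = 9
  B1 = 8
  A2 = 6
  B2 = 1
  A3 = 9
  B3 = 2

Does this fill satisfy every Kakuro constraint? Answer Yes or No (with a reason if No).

No — the across run A3–B3 sums to 11, not 7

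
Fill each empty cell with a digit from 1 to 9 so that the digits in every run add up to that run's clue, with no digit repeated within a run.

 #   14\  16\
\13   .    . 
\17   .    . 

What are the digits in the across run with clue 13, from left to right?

17 in 2 cells must be {8,9}; 16 in 2 cells must be {7,9}.
The 17 across and the 16 down share only 9, so R2C2 = 9.
R1C2 = 16 − 9 = 7 completes the 16 down.
R2C1 = 17 − 9 = 8 completes the 17 across.
R1C1 = 13 − 7 = 6 completes the 13 across.

6 7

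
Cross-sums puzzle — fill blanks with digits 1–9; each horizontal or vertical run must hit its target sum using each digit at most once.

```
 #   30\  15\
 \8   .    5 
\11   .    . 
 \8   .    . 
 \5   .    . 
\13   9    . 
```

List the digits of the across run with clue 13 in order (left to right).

15 in 5 cells must be {1,2,3,4,5}.
R1C1 = 8 − 5 = 3 completes the 8 across.
Given what's placed, R4C1 must be 4 to fit the 5 across and 30 down.
R4C2 = 5 − 4 = 1 completes the 5 across.
R5C2 = 13 − 9 = 4 completes the 13 across.

9 4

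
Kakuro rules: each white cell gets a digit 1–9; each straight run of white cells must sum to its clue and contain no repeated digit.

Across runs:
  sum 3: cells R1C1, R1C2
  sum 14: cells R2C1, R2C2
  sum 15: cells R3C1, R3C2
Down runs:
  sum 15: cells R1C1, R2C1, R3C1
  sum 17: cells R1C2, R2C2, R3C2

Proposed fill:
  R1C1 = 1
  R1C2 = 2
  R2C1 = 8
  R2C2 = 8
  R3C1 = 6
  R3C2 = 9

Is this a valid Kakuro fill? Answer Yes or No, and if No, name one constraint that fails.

No — the across run R2C1–R2C2 sums to 16, not 14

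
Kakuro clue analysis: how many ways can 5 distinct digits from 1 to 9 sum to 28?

5 distinct digits from 1–9 sum between 15 and 35.

9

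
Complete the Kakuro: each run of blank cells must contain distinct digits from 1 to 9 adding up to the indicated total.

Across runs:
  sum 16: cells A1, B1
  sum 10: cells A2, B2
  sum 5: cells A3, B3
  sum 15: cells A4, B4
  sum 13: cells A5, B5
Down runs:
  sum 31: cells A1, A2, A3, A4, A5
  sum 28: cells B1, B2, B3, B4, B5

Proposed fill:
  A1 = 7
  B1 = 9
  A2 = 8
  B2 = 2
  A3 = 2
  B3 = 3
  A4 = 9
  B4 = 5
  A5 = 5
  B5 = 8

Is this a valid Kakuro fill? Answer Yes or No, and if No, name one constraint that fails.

No — the across run A4–B4 sums to 14, not 15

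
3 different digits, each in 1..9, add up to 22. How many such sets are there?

3 distinct digits from 1–9 sum between 6 and 24.
Enumerating: {5,8,9}, {6,7,9}.

2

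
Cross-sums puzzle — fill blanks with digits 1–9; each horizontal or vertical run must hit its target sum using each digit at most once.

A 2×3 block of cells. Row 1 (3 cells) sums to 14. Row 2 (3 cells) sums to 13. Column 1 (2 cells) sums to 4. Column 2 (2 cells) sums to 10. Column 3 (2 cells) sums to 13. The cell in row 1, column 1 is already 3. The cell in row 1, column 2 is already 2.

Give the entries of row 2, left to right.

1 8 4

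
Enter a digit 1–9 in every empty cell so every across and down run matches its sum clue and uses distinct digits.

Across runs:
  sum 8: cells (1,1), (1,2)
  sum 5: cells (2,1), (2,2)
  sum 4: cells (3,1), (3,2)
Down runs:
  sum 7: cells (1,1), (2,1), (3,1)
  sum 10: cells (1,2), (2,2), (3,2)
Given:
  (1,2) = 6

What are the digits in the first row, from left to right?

4 in 2 cells must be {1,3}; 7 in 3 cells must be {1,2,4}.
(1,1) = 8 − 6 = 2 completes the 8 across.
Given what's placed, (3,1) must be 1 to fit the 4 across and 7 down.
(3,2) = 4 − 1 = 3 completes the 4 across.
(2,1) = 7 − 3 = 4 completes the 7 down.
(2,2) = 5 − 4 = 1 completes the 5 across.

2 6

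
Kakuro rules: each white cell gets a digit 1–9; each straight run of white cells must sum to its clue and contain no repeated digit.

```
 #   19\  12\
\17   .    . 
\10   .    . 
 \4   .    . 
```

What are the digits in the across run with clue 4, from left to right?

17 in 2 cells must be {8,9}; 4 in 2 cells must be {1,3}.
The 4 across and the 19 down share only 3, so R3C1 = 3.
R3C2 = 4 − 3 = 1 completes the 4 across.
Given what's placed, R1C1 must be 9 to fit the 17 across and 19 down.
R1C2 = 17 − 9 = 8 completes the 17 across.
R2C1 = 19 − 12 = 7 completes the 19 down.
R2C2 = 10 − 7 = 3 completes the 10 across.

3 1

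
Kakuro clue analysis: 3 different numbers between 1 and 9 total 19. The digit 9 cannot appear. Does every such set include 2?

Counterexample: {4,7,8} sums to 19 under that restriction without using 2.

No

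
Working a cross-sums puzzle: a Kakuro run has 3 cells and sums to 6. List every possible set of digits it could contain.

{1,2,3}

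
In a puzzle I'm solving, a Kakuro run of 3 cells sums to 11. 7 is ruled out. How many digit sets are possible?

3 distinct digits from 1–9 sum between 6 and 24.
Dropping sets that contain 7.
Enumerating: {1,2,8}, {1,4,6}, {2,3,6}, {2,4,5}.

4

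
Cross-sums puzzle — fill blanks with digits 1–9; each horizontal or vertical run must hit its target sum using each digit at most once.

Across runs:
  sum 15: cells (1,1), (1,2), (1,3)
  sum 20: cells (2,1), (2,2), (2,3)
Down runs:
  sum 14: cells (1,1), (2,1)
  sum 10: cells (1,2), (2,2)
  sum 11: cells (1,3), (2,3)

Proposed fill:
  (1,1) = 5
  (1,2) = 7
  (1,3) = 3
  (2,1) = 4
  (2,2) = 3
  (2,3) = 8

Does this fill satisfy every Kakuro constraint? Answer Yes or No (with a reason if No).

No — the across run (2,1)–(2,3) sums to 15, not 20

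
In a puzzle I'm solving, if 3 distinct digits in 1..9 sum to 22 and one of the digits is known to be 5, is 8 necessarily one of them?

Yes

The only way to make 22 from 3 distinct digits under that restriction is {5,8,9}, which contains 8.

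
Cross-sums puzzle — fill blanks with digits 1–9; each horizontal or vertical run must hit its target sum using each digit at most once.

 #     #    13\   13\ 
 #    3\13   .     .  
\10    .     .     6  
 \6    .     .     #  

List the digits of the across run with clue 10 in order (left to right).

3 in 2 cells must be {1,2}.
R1C3 = 13 − 6 = 7 completes the 13 down.
Given what's placed, R2C1 must be 1 to fit the 10 across and 3 down.
R2C2 = 10 − 7 = 3 completes the 10 across.
R3C1 = 3 − 1 = 2 completes the 3 down.
R3C2 = 6 − 2 = 4 completes the 6 across.
R1C2 = 13 − 7 = 6 completes the 13 across.

1 3 6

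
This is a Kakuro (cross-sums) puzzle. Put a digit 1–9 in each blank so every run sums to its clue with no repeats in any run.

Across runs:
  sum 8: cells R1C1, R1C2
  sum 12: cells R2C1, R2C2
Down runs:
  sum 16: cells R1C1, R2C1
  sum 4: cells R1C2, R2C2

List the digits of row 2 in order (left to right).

9 3

16 in 2 cells must be {7,9}; 4 in 2 cells must be {1,3}.
The 8 across and the 16 down share only 7, so R1C1 = 7.
R1C2 = 8 − 7 = 1 completes the 8 across.
R2C1 = 16 − 7 = 9 completes the 16 down.
R2C2 = 12 − 9 = 3 completes the 12 across.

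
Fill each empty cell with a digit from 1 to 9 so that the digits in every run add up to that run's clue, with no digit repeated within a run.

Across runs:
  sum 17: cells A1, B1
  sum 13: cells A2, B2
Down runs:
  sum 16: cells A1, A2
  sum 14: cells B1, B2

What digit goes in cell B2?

6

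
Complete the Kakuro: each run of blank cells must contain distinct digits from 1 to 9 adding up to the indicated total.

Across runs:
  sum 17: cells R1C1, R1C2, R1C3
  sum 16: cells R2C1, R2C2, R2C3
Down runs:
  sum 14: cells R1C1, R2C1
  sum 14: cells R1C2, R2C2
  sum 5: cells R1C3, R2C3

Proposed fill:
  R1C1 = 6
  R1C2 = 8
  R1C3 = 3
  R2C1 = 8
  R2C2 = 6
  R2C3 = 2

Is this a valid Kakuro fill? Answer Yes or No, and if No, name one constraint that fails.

Yes

Across: 6+8+3=17; 8+6+2=16. Down: 6+8=14; 8+6=14; 3+2=5. No digit repeats within any run.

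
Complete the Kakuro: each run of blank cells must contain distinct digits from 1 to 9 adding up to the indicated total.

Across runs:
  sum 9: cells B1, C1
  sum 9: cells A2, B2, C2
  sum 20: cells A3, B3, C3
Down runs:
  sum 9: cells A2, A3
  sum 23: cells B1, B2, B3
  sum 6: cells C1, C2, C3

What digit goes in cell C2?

2

23 in 3 cells must be {6,8,9}; 6 in 3 cells must be {1,2,3}.
Only 6 fits B2 under both its across sum 9 and down sum 23.
The 20 across and the 6 down share only 3, so C3 = 3.
B1 = 8: the only remaining digit allowed by both the 9 across and the 23 down.
C1 = 9 − 8 = 1 completes the 9 across.
C2 = 6 − 4 = 2 completes the 6 down.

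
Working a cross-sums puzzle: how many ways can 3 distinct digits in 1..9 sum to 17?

7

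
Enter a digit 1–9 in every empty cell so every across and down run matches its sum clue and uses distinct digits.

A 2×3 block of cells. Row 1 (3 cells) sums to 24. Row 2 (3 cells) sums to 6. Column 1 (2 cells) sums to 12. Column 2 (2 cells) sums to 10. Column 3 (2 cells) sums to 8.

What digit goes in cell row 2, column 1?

24 in 3 cells must be {7,8,9}; 6 in 3 cells must be {1,2,3}.
The 24 across and the 8 down share only 7, so (1,3) = 7.
The 6 across and the 12 down share only 3, so (2,1) = 3.
(2,3) = 8 − 7 = 1 completes the 8 down.
(1,1) = 12 − 3 = 9 completes the 12 down.
(1,2) = 24 − 16 = 8 completes the 24 across.
(2,2) = 6 − 4 = 2 completes the 6 across.

3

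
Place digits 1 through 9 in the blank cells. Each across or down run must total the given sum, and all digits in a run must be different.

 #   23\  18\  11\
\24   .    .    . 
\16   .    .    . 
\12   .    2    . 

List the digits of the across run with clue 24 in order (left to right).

24 in 3 cells must be {7,8,9}; 23 in 3 cells must be {6,8,9}.
No cell is forced outright now. R3C1 can only be 6 or 9 (the digits allowed by both its 12 across and its 23 down). If R3C1 = 6: that forces R3C3 = 4, after which R1C3 would have to be in {7,8,9} for the 24 across but in {1,2,5,6} for the 11 down — contradiction. So R3C1 = 9.
Given what's placed, R1C1 must be 8 to fit the 24 across and 23 down.
R1C3 = 7: the only remaining digit allowed by both the 24 across and the 11 down.
R2C1 = 23 − 17 = 6 completes the 23 down.
R3C3 = 12 − 11 = 1 completes the 12 across.
R1C2 = 24 − 15 = 9 completes the 24 across.

8, 9, 7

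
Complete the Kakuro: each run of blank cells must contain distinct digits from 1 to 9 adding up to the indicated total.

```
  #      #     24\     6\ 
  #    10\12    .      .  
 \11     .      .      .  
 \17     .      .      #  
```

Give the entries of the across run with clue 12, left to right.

17 in 2 cells must be {8,9}; 24 in 3 cells must be {7,8,9}.
Nothing is forced directly, so branch on R1C3, whose candidates are 4 or 5. If R1C3 = 4: that forces R1C2 = 8, R2C2 = 7, after which R2C3 would have to be in {1,3} for the 11 across but in {2} for the 6 down — contradiction. So R1C3 = 5.
R1C2 = 12 − 5 = 7 completes the 12 across.
R2C2 = 8: the only remaining digit allowed by both the 11 across and the 24 down.
R2C3 = 6 − 5 = 1 completes the 6 down.
R3C2 = 24 − 15 = 9 completes the 24 down.
R2C1 = 11 − 9 = 2 completes the 11 across.
R3C1 = 17 − 9 = 8 completes the 17 across.

7 5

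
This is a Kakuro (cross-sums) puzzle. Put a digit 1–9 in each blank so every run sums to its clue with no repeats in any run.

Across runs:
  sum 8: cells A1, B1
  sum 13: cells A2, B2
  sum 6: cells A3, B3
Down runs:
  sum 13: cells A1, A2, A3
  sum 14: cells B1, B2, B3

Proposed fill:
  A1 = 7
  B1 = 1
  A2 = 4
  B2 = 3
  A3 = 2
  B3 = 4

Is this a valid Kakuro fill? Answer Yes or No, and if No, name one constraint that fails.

No — the down run B1–B3 sums to 8, not 14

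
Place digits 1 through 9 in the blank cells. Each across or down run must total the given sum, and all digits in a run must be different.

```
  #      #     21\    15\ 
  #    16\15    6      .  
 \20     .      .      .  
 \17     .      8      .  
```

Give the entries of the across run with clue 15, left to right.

16 in 2 cells must be {7,9}.
R1C3 = 15 − 6 = 9 completes the 15 across.
R2C2 = 21 − 14 = 7 completes the 21 down.
Given what's placed, R3C1 must be 7 to fit the 17 across and 16 down.
R3C3 = 17 − 15 = 2 completes the 17 across.
R2C1 = 16 − 7 = 9 completes the 16 down.
R2C3 = 20 − 16 = 4 completes the 20 across.

6, 9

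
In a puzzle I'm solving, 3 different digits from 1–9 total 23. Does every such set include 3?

The only way to make 23 from 3 distinct digits is {6,8,9}, which does not contain 3.

No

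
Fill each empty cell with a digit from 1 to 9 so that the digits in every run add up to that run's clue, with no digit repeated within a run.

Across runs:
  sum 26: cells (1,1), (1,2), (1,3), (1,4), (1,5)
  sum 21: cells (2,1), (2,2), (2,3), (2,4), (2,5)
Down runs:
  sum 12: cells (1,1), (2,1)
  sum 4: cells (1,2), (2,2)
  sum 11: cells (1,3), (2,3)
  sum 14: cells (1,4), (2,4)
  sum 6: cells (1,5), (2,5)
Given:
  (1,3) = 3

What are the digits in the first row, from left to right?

8 1 3 9 5

4 in 2 cells must be {1,3}.
Given what's placed, (1,2) must be 1 to fit the 26 across and 4 down.
Given what's placed, (1,5) must be 5 to fit the 26 across and 6 down.
(2,2) = 4 − 1 = 3 completes the 4 down.
(2,3) = 11 − 3 = 8 completes the 11 down.
(2,4) = 5: the only remaining digit allowed by both the 21 across and the 14 down.
(2,5) = 6 − 5 = 1 completes the 6 down.
(1,4) = 14 − 5 = 9 completes the 14 down.
(2,1) = 21 − 17 = 4 completes the 21 across.
(1,1) = 26 − 18 = 8 completes the 26 across.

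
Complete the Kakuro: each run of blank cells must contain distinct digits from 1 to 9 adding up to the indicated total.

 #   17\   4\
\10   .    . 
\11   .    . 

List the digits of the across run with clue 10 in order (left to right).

9 1

17 in 2 cells must be {8,9}; 4 in 2 cells must be {1,3}.
The 11 across and the 4 down share only 3, so R2C2 = 3.
R1C2 = 4 − 3 = 1 completes the 4 down.
R2C1 = 11 − 3 = 8 completes the 11 across.
R1C1 = 10 − 1 = 9 completes the 10 across.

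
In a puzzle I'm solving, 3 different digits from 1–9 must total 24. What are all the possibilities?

{7,8,9}

3 distinct digits from 1–9 sum between 6 and 24.
Only one set works: {7,8,9}.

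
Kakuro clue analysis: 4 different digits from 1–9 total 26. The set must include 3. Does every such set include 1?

No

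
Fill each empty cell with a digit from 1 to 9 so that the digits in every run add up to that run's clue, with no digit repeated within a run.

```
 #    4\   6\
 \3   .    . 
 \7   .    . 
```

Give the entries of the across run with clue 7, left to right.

3, 4

3 in 2 cells must be {1,2}; 4 in 2 cells must be {1,3}.
The 3 across and the 4 down share only 1, so R1C1 = 1.
R1C2 = 3 − 1 = 2 completes the 3 across.
R2C1 = 4 − 1 = 3 completes the 4 down.
R2C2 = 7 − 3 = 4 completes the 7 across.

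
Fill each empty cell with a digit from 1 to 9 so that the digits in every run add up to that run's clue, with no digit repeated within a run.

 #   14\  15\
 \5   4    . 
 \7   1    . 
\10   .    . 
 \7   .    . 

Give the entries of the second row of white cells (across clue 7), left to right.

R1C2 = 5 − 4 = 1 completes the 5 across.
R2C2 = 7 − 1 = 6 completes the 7 across.
Given what's placed, R3C2 must be 3 to fit the 10 across and 15 down.
R4C2 = 15 − 10 = 5 completes the 15 down.
R3C1 = 10 − 3 = 7 completes the 10 across.
R4C1 = 7 − 5 = 2 completes the 7 across.

1 6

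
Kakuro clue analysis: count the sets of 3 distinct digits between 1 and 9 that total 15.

8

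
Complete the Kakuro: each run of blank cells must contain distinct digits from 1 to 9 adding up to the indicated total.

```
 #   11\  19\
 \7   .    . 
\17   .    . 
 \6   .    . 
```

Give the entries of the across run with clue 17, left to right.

8 9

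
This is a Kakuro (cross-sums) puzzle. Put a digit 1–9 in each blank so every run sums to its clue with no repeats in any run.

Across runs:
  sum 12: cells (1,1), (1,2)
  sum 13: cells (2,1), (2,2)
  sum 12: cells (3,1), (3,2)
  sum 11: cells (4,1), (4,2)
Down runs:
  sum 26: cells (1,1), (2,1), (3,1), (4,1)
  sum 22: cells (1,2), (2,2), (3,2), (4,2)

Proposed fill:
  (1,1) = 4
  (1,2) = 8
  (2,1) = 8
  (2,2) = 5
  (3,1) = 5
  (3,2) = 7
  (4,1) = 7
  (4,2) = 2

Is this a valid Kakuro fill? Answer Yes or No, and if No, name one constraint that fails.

No — the down run (1,1)–(4,1) sums to 24, not 26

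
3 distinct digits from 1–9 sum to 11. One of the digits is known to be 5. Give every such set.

{2,4,5}

3 distinct digits from 1–9 sum between 6 and 24.
Keeping only sets containing 5.
Only one set works: {2,4,5}.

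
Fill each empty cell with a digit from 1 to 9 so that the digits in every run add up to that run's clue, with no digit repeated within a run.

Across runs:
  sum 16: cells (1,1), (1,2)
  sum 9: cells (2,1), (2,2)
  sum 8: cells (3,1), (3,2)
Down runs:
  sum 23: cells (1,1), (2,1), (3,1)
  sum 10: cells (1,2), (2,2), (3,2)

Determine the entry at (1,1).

9

16 in 2 cells must be {7,9}; 23 in 3 cells must be {6,8,9}.
The 16 across and the 23 down share only 9, so (1,1) = 9.
(1,2) = 16 − 9 = 7 completes the 16 across.
Given what's placed, (3,1) must be 6 to fit the 8 across and 23 down.
(3,2) = 8 − 6 = 2 completes the 8 across.
(2,1) = 23 − 15 = 8 completes the 23 down.
(2,2) = 9 − 8 = 1 completes the 9 across.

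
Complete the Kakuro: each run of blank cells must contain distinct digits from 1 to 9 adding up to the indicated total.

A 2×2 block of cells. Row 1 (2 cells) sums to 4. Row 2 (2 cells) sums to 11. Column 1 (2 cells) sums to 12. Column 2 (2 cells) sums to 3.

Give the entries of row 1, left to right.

4 in 2 cells must be {1,3}; 3 in 2 cells must be {1,2}.
The 4 across and the 12 down share only 3, so (1,1) = 3.
(1,2) = 4 − 3 = 1 completes the 4 across.
(2,1) = 12 − 3 = 9 completes the 12 down.
(2,2) = 11 − 9 = 2 completes the 11 across.

3 1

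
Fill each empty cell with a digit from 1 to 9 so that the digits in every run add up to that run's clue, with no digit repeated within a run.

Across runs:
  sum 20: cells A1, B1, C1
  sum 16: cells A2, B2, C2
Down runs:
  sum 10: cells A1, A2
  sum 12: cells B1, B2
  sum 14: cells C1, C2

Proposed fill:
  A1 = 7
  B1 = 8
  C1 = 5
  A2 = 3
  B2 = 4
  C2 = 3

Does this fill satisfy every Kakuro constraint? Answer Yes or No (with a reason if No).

No — the down run C1–C2 sums to 8, not 14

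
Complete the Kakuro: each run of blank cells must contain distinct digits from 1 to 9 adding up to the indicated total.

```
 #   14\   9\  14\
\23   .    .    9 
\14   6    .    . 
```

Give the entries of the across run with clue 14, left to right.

6 3 5

23 in 3 cells must be {6,8,9}.
R1C1 = 14 − 6 = 8 completes the 14 down.
R1C2 = 23 − 17 = 6 completes the 23 across.
R2C2 = 9 − 6 = 3 completes the 9 down.
R2C3 = 14 − 9 = 5 completes the 14 across.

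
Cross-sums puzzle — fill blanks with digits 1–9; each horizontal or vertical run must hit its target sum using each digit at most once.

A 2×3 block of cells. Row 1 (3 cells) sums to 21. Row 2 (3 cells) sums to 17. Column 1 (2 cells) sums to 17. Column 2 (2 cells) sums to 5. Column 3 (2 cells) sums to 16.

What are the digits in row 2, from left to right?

17 in 2 cells must be {8,9}; 16 in 2 cells must be {7,9}.
The 21 across and the 5 down share only 4, so (1,2) = 4.
Given what's placed, (1,3) must be 9 to fit the 21 across and 16 down.
(2,2) = 5 − 4 = 1 completes the 5 down.
(2,3) = 16 − 9 = 7 completes the 16 down.
(1,1) = 21 − 13 = 8 completes the 21 across.
(2,1) = 17 − 8 = 9 completes the 17 across.

9, 1, 7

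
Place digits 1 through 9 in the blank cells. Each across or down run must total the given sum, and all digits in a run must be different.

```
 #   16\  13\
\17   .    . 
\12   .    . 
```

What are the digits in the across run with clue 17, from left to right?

17 in 2 cells must be {8,9}; 16 in 2 cells must be {7,9}.
The 17 across and the 16 down share only 9, so R1C1 = 9.
R1C2 = 17 − 9 = 8 completes the 17 across.
R2C1 = 16 − 9 = 7 completes the 16 down.
R2C2 = 12 − 7 = 5 completes the 12 across.

9 8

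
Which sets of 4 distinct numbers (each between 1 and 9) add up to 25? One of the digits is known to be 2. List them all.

4 distinct digits from 1–9 sum between 10 and 30.
Keeping only sets containing 2.
Only one set works: {2,6,8,9}.

{2,6,8,9}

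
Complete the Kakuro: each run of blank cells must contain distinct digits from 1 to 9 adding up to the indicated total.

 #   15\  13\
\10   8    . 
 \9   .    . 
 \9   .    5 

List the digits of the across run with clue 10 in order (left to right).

8 2

R1C2 = 10 − 8 = 2 completes the 10 across.
R2C2 = 13 − 7 = 6 completes the 13 down.
R3C1 = 9 − 5 = 4 completes the 9 across.
R2C1 = 9 − 6 = 3 completes the 9 across.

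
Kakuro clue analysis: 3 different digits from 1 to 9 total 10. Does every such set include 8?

No

Counterexample: {1,2,7} sums to 10 without using 8.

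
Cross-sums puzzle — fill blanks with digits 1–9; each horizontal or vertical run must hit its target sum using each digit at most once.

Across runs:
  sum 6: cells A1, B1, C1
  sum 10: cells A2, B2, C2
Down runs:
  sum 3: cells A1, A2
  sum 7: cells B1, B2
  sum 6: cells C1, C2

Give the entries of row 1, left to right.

6 in 3 cells must be {1,2,3}; 3 in 2 cells must be {1,2}.
Nothing is forced directly, so branch on A1, whose candidates are 1 or 2. If A1 = 1: that forces C1 = 2, A2 = 2, after which C2 would have to be in {1,3,5,7} for the 10 across but in {4} for the 6 down — contradiction. So A1 = 2.
Given what's placed, C1 must be 1 to fit the 6 across and 6 down.
A2 = 3 − 2 = 1 completes the 3 down.
C2 = 6 − 1 = 5 completes the 6 down.
B1 = 6 − 3 = 3 completes the 6 across.
B2 = 10 − 6 = 4 completes the 10 across.

2 3 1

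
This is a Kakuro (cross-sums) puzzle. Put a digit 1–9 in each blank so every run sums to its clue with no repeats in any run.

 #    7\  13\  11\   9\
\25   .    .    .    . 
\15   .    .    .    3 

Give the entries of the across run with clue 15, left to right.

R1C4 = 9 − 3 = 6 completes the 9 down.
No cell is forced outright now. R1C1 can only be 2 or 3 or 4 (the digits allowed by both its 25 across and its 7 down). If R1C1 = 2: that forces R2C1 = 5, R2C2 = 6, after which R2C3 would have to be in {1} for the 15 across but in {2,3,4,5,6,7,8,9} for the 11 down — contradiction. If R1C1 = 4: then R2C1 would have to be in {1,2,4,5,6,7,9} for the 15 across but in {3} for the 7 down — contradiction. So R1C1 = 3.
R2C1 = 7 − 3 = 4 completes the 7 down.
No cell is forced outright now. R2C2 can only be 6 or 7 (the digits allowed by both its 15 across and its 13 down). If R2C2 = 7: then R1C2 would have to be in {7,9} for the 25 across but in {6} for the 13 down — contradiction. So R2C2 = 6.
R1C2 = 13 − 6 = 7 completes the 13 down.
R1C3 = 25 − 16 = 9 completes the 25 across.
R2C3 = 15 − 13 = 2 completes the 15 across.

4, 6, 2, 3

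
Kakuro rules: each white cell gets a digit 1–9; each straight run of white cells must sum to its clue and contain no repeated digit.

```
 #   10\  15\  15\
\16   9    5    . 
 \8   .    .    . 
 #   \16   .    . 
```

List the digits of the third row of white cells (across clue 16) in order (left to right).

16 in 2 cells must be {7,9}.
R1C3 = 16 − 14 = 2 completes the 16 across.
R2C1 = 10 − 9 = 1 completes the 10 down.
No cell is forced outright now. R3C2 can only be 7 or 9 (the digits allowed by both its 16 across and its 15 down). If R3C2 = 9: then R2C2 would have to be in {2,3,4,5} for the 8 across but in {1} for the 15 down — contradiction. So R3C2 = 7.
R2C2 = 15 − 12 = 3 completes the 15 down.
R2C3 = 8 − 4 = 4 completes the 8 across.
R3C3 = 16 − 7 = 9 completes the 16 across.

7, 9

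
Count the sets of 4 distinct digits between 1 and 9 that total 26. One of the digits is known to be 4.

4 distinct digits from 1–9 sum between 10 and 30.
Keeping only sets containing 4.
Enumerating: {4,5,8,9}, {4,6,7,9}.

2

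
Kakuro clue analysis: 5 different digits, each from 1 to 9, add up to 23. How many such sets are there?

5 distinct digits from 1–9 sum between 15 and 35.

11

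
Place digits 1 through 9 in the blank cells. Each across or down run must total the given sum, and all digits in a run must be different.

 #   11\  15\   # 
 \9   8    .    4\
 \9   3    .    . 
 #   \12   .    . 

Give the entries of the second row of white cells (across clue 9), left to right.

4 in 2 cells must be {1,3}.
R1C2 = 9 − 8 = 1 completes the 9 across.
R2C2 = 5: the only remaining digit allowed by both the 9 across and the 15 down.
R2C3 = 9 − 8 = 1 completes the 9 across.
R3C2 = 15 − 6 = 9 completes the 15 down.
R3C3 = 12 − 9 = 3 completes the 12 across.

3 5 1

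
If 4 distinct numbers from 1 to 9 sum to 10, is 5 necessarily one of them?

No

The only way to make 10 from 4 distinct digits is {1,2,3,4}, which does not contain 5.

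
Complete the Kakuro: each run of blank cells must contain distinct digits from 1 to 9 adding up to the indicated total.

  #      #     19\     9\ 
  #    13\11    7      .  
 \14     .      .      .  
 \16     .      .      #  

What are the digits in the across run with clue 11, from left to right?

16 in 2 cells must be {7,9}.
R1C3 = 11 − 7 = 4 completes the 11 across.
R2C3 = 9 − 4 = 5 completes the 9 down.
R3C2 = 9: the only remaining digit allowed by both the 16 across and the 19 down.
R2C2 = 19 − 16 = 3 completes the 19 down.
R3C1 = 16 − 9 = 7 completes the 16 across.
R2C1 = 14 − 8 = 6 completes the 14 across.

7 4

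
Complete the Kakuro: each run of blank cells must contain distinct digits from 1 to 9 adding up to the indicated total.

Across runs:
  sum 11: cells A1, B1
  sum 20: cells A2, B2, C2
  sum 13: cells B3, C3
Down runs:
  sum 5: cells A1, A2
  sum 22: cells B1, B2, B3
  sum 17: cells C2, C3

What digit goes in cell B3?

17 in 2 cells must be {8,9}.
Nothing is forced directly, so branch on A2, whose candidates are 3 or 4. If A2 = 4: then A1 would have to be in {2,3,4,5,6,7,8,9} for the 11 across but in {1} for the 5 down — contradiction. So A2 = 3.
A1 = 5 − 3 = 2 completes the 5 down.
B1 = 11 − 2 = 9 completes the 11 across.
B2 = 8: the only remaining digit allowed by both the 20 across and the 22 down.
C2 = 20 − 11 = 9 completes the 20 across.
B3 = 22 − 17 = 5 completes the 22 down.
C3 = 13 − 5 = 8 completes the 13 across.

5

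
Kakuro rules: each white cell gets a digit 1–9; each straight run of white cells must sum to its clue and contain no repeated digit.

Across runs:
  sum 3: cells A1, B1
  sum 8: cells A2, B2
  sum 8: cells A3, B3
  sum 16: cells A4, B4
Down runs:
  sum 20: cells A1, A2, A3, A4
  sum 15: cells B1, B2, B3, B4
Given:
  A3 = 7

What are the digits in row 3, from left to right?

7 1

3 in 2 cells must be {1,2}; 16 in 2 cells must be {7,9}.
B3 = 8 − 7 = 1 completes the 8 across.
Given what's placed, A4 must be 9 to fit the 16 across and 20 down.
B4 = 16 − 9 = 7 completes the 16 across.
A1 = 1: the only remaining digit allowed by both the 3 across and the 20 down.
B1 = 3 − 1 = 2 completes the 3 across.
A2 = 20 − 17 = 3 completes the 20 down.
B2 = 8 − 3 = 5 completes the 8 across.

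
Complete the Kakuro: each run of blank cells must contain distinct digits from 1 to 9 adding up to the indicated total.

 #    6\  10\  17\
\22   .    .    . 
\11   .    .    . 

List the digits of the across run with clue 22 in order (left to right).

5 8 9

17 in 2 cells must be {8,9}.
The 22 across and the 6 down share only 5, so R1C1 = 5.
R2C1 = 6 − 5 = 1 completes the 6 down.
Given what's placed, R2C3 must be 8 to fit the 11 across and 17 down.
R1C3 = 17 − 8 = 9 completes the 17 down.
R2C2 = 11 − 9 = 2 completes the 11 across.
R1C2 = 22 − 14 = 8 completes the 22 across.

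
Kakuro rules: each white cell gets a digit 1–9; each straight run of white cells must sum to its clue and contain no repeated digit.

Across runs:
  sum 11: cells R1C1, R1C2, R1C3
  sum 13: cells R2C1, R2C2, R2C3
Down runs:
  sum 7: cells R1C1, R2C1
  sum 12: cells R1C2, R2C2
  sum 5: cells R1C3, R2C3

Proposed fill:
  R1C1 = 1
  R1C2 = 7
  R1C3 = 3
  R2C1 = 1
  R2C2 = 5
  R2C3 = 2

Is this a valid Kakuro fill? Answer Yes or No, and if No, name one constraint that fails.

No — the down run R1C1–R2C1 sums to 2, not 7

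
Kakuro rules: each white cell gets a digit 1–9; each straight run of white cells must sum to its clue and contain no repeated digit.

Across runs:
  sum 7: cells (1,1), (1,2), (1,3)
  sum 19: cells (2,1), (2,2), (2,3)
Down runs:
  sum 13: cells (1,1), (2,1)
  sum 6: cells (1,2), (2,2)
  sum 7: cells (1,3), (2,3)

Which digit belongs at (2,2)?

4

7 in 3 cells must be {1,2,4}.
The 7 across and the 13 down share only 4, so (1,1) = 4.
(2,1) = 13 − 4 = 9 completes the 13 down.
Nothing is forced directly, so branch on (2,2), whose candidates are 2 or 4. If (2,2) = 2: then (1,2) would have to be in {1,2} for the 7 across but in {4} for the 6 down — contradiction. So (2,2) = 4.
(1,2) = 6 − 4 = 2 completes the 6 down.
(1,3) = 7 − 6 = 1 completes the 7 across.
(2,3) = 19 − 13 = 6 completes the 19 across.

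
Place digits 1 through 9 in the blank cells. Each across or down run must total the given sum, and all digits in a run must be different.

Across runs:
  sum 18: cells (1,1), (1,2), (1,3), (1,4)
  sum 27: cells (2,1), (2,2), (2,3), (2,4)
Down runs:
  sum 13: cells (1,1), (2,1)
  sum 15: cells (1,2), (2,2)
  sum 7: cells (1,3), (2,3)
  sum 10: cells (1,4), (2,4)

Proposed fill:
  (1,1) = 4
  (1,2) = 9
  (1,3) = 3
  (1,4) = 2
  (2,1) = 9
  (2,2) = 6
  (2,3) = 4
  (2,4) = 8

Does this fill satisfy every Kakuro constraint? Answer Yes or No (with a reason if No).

Across: 4+9+3+2=18; 9+6+4+8=27. Down: 4+9=13; 9+6=15; 3+4=7; 2+8=10. No digit repeats within any run.

Yes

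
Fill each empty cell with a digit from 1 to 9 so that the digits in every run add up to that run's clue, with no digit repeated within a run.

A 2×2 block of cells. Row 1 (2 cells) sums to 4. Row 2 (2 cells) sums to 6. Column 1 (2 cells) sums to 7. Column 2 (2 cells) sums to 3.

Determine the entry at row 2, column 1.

4

4 in 2 cells must be {1,3}; 3 in 2 cells must be {1,2}.
The 4 across and the 3 down share only 1, so (1,2) = 1.
(2,2) = 3 − 1 = 2 completes the 3 down.
(1,1) = 4 − 1 = 3 completes the 4 across.
(2,1) = 6 − 2 = 4 completes the 6 across.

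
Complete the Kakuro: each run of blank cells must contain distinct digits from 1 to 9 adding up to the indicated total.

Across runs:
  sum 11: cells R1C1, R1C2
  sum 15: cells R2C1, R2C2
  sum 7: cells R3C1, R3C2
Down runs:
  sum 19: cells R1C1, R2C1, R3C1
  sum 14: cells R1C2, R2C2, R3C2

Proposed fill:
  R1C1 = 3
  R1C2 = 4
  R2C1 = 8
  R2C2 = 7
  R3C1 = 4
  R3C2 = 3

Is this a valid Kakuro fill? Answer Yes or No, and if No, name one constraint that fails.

No — the across run R1C1–R1C2 sums to 7, not 11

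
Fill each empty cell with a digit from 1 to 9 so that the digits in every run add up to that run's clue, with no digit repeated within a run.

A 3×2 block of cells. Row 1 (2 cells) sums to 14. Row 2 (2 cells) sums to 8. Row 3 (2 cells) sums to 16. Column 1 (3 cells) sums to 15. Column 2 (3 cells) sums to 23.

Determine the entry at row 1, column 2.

16 in 2 cells must be {7,9}; 23 in 3 cells must be {6,8,9}.
The 8 across and the 23 down share only 6, so (2,2) = 6.
Given what's placed, (3,2) must be 9 to fit the 16 across and 23 down.
(1,2) = 23 − 15 = 8 completes the 23 down.
(2,1) = 8 − 6 = 2 completes the 8 across.
(3,1) = 16 − 9 = 7 completes the 16 across.
(1,1) = 14 − 8 = 6 completes the 14 across.

8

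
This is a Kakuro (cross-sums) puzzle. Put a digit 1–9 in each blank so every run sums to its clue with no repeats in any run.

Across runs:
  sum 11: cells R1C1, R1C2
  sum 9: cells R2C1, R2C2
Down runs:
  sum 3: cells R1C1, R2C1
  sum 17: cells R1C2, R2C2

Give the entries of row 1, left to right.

3 in 2 cells must be {1,2}; 17 in 2 cells must be {8,9}.
The 11 across and the 3 down share only 2, so R1C1 = 2.
R1C2 = 11 − 2 = 9 completes the 11 across.
R2C1 = 3 − 2 = 1 completes the 3 down.
R2C2 = 9 − 1 = 8 completes the 9 across.

2 9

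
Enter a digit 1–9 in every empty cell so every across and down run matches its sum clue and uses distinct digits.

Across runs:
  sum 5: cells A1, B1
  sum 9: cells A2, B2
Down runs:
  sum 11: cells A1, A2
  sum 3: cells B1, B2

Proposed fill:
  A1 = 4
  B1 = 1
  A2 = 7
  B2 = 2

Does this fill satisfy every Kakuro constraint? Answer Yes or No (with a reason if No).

Yes

Across: 4+1=5; 7+2=9. Down: 4+7=11; 1+2=3. No digit repeats within any run.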